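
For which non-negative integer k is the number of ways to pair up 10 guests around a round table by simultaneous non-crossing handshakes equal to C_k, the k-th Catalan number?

5

With 10 = 2·5 people, non-crossing handshake pairings are non-crossing perfect matchings on a circle, counted by C_5.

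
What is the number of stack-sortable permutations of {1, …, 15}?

Stack-sortable permutations are exactly the 231-avoiding ones, counted by C_n; here n = 15.
C_15 = C(30,15)/16 = 155117520/16 = 9694845.

9694845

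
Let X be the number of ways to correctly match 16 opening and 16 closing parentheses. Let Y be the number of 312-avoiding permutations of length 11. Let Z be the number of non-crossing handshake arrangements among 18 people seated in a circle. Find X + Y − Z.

35411594

A balanced arrangement of 16 bracket pairs is a Dyck word of semilength 16, so the count is C_16. So X = C_16 = 35357670.
Permutations of [n] avoiding any single length-3 pattern are counted by C_n; here n = 11. So Y = C_11 = 58786.
Non-crossing handshake pairings of 2n people are counted by C_n; 18 people gives n = 9. So Z = C_9 = 4862.
X + Y − Z = 35357670 + 58786 − 4862 = 35411594.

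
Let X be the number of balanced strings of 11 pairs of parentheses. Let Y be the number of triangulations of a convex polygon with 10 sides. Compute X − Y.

Balanced strings of n pairs of brackets are counted by C_n; here n = 11. So X = C_11 = 58786.
Triangulations of a convex m-gon are counted by C_{m−2}; with m = 10 this is C_8. So Y = C_8 = 1430.
X − Y = 58786 − 1430 = 57356.

57356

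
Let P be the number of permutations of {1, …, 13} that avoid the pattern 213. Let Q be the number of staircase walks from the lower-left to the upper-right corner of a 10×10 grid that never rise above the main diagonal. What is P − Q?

726104

Permutations of [n] avoiding any single length-3 pattern are counted by C_n; here n = 13. So P = C_13 = 742900.
Monotone paths in an n×n grid that stay weakly below the diagonal are counted by C_n; here n = 10. So Q = C_10 = 16796.
P − Q = 742900 − 16796 = 726104.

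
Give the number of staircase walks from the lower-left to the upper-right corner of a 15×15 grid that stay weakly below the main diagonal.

9694845

Sub-diagonal monotone paths from (0,0) to (15,15) biject with Dyck paths of semilength 15, giving C_15.
C_15 = C(30,15)/16 = 155117520/16 = 9694845.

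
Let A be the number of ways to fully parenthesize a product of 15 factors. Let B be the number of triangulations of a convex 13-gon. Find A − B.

2615654

Parenthesizations of m factors correspond to full binary trees with m leaves, counted by C_{m−1}; m = 15 gives C_14. So A = C_14 = 2674440.
A convex 13-gon is triangulated into 11 triangles, and the number of such triangulations is the Catalan number C_{13−2} = C_11. So B = C_11 = 58786.
A − B = 2674440 − 58786 = 2615654.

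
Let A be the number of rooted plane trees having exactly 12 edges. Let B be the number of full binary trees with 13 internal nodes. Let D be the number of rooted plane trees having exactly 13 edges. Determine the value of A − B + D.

208012

Rooted ordered trees with n edges are counted by C_n; here n = 12. So A = C_12 = 208012.
The number of full binary trees on 13 internal nodes is the Catalan number C_13. So B = C_13 = 742900.
Rooted ordered trees with n edges are counted by C_n; here n = 13. So D = C_13 = 742900.
A − B + D = 208012 − 742900 + 742900 = 208012.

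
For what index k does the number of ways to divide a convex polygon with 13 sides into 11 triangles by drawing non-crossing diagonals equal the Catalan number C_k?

A convex 13-gon is triangulated into 11 triangles, and the number of such triangulations is the Catalan number C_{13−2} = C_11.

11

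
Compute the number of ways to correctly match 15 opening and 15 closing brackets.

9694845

A balanced arrangement of 15 bracket pairs is a Dyck word of semilength 15, so the count is C_15.
C_15 = C(30,15)/16 = 155117520/16 = 9694845.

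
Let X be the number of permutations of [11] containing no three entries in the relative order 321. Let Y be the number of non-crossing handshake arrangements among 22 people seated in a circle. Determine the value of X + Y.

Permutations of [n] avoiding any single length-3 pattern are counted by C_n; here n = 11. So X = C_11 = 58786.
Non-crossing handshake pairings of 2n people are counted by C_n; 22 people gives n = 11. So Y = C_11 = 58786.
X + Y = 58786 + 58786 = 117572.

117572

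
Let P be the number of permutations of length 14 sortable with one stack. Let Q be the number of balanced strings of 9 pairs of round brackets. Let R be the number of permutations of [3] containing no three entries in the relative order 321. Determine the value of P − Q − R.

2669573

Stack-sortable permutations are exactly the 231-avoiding ones, counted by C_n; here n = 14. So P = C_14 = 2674440.
A balanced arrangement of 9 bracket pairs is a Dyck word of semilength 9, so the count is C_9. So Q = C_9 = 4862.
For any fixed pattern of length 3, the pattern-avoiding permutations of [3] number C_3. So R = C_3 = 5.
P − Q − R = 2674440 − 4862 − 5 = 2669573.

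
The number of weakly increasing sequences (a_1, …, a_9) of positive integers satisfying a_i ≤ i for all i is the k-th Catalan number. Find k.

9

Weakly increasing sequences with a_i ≤ i biject with Dyck paths of semilength 9, so there are C_9.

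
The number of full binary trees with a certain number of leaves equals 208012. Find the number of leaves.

Full binary trees with L leaves are counted by C_{L−1}. The Catalan number equal to 208012 is C_12.
So the index is 12, and the number of leaves is 12 + 1 = 13.

13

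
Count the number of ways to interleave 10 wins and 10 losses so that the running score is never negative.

Ballot sequences with n votes each where one side never trails are Dyck words, counted by C_n; here n = 10.
C_10 = C(20,10)/11 = 184756/11 = 16796.

16796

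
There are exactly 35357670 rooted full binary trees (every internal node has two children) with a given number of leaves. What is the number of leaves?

17

Full binary trees with L leaves are counted by C_{L−1}. The Catalan number equal to 35357670 is C_16.
So the index is 16, and the number of leaves is 16 + 1 = 17.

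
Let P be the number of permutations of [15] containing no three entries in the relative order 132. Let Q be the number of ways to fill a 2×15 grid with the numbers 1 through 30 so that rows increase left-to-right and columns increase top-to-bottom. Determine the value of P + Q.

19389690

For any fixed pattern of length 3, the pattern-avoiding permutations of [15] number C_15. So P = C_15 = 9694845.
Standard Young tableaux of shape 2×n are counted by C_n; here n = 15. So Q = C_15 = 9694845.
P + Q = 9694845 + 9694845 = 19389690.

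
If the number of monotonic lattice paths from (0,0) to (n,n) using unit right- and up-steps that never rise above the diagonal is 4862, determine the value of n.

9

Such diagonal-avoiding paths in an n×n grid are counted by C_n; 4862 = C_9.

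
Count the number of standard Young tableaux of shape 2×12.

Standard Young tableaux of shape 2×n are counted by C_n; here n = 12.
C_12 = C(24,12)/13 = 2704156/13 = 208012.

208012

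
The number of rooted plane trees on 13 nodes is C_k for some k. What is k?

12

A rooted plane tree on 13 nodes has 12 edges, and such trees are counted by C_12.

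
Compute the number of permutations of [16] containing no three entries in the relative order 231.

Permutations of [n] avoiding any single length-3 pattern are counted by C_n; here n = 16.
C_16 = 35357670.

35357670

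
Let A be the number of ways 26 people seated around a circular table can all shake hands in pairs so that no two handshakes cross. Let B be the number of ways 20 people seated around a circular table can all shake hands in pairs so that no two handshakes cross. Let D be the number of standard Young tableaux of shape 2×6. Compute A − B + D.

With 26 = 2·13 people, non-crossing handshake pairings are non-crossing perfect matchings on a circle, counted by C_13. So A = C_13 = 742900.
Non-crossing handshake pairings of 2n people are counted by C_n; 20 people gives n = 10. So B = C_10 = 16796.
By the hook-length formula (or a Dyck-path bijection), SYT of shape 2×6 number C_6. So D = C_6 = 132.
A − B + D = 742900 − 16796 + 132 = 726236.

726236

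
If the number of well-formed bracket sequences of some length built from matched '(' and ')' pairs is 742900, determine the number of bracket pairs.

13

Balanced strings of n bracket-pairs are counted by C_n. Since C_13 = 742900, the index is 13.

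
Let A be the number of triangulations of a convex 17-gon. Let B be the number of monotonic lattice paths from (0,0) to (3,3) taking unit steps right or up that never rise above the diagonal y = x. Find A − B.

A convex 17-gon is triangulated into 15 triangles, and the number of such triangulations is the Catalan number C_{17−2} = C_15. So A = C_15 = 9694845.
Sub-diagonal monotone paths from (0,0) to (3,3) biject with Dyck paths of semilength 3, giving C_3. So B = C_3 = 5.
A − B = 9694845 − 5 = 9694840.

9694840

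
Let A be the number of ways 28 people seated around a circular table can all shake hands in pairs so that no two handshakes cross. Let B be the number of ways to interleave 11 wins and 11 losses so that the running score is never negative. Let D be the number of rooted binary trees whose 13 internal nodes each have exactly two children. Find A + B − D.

1990326

Non-crossing handshake pairings of 2n people are counted by C_n; 28 people gives n = 14. So A = C_14 = 2674440.
Ballot sequences with n votes each where one side never trails are Dyck words, counted by C_n; here n = 11. So B = C_11 = 58786.
The number of full binary trees on 13 internal nodes is the Catalan number C_13. So D = C_13 = 742900.
A + B − D = 2674440 + 58786 − 742900 = 1990326.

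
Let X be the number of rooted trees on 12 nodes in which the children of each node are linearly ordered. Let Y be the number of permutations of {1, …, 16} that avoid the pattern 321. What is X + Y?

Rooted ordered (plane) trees on m nodes have m−1 edges and are counted by C_{m−1}; m = 12 gives C_11. So X = C_11 = 58786.
Permutations of [n] avoiding any single length-3 pattern are counted by C_n; here n = 16. So Y = C_16 = 35357670.
X + Y = 58786 + 35357670 = 35416456.

35416456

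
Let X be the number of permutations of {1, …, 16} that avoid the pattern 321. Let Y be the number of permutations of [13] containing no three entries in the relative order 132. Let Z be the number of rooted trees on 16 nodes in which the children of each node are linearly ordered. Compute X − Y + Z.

Permutations of [n] avoiding any single length-3 pattern are counted by C_n; here n = 16. So X = C_16 = 35357670.
Permutations of [n] avoiding any single length-3 pattern are counted by C_n; here n = 13. So Y = C_13 = 742900.
Rooted ordered (plane) trees on m nodes have m−1 edges and are counted by C_{m−1}; m = 16 gives C_15. So Z = C_15 = 9694845.
X − Y + Z = 35357670 − 742900 + 9694845 = 44309615.

44309615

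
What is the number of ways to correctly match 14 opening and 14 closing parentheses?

2674440

Balanced strings of n pairs of brackets are counted by C_n; here n = 14.
C_14 = C(28,14)/15 = 40116600/15 = 2674440.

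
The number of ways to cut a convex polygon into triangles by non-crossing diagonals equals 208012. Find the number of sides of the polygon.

14

Triangulations of a convex m-gon are counted by C_{m−2}; 208012 = C_12.
So m − 2 = 12, giving m = 14 sides.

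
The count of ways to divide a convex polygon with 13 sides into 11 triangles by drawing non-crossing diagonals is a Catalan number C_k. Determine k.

11

A convex 13-gon is triangulated into 11 triangles, and the number of such triangulations is the Catalan number C_{13−2} = C_11.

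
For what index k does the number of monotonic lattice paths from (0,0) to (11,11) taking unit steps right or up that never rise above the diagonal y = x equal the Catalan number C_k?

Sub-diagonal monotone paths from (0,0) to (11,11) biject with Dyck paths of semilength 11, giving C_11.

11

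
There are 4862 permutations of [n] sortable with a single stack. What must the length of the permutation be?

9

Stack-sortable permutations of [n] are counted by C_n; 4862 = C_9.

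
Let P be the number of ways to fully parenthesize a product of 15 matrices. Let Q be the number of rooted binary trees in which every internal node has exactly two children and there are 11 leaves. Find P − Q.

Bracketing 15 factors into binary products is counted by C_{15−1} = C_14. So P = C_14 = 2674440.
A full binary tree with L leaves has L−1 internal nodes and is counted by C_{L−1}; L = 11 gives C_10. So Q = C_10 = 16796.
P − Q = 2674440 − 16796 = 2657644.

2657644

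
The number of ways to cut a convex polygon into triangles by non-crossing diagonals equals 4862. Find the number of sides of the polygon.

Triangulations of a convex m-gon are counted by C_{m−2}. Since C_9 = 4862, the index is 9.
So m − 2 = 9, giving m = 11 sides.

11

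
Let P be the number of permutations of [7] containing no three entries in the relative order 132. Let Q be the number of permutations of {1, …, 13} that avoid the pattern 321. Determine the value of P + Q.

743329

Permutations of [n] avoiding any single length-3 pattern are counted by C_n; here n = 7. So P = C_7 = 429.
Permutations of [n] avoiding any single length-3 pattern are counted by C_n; here n = 13. So Q = C_13 = 742900.
P + Q = 429 + 742900 = 743329.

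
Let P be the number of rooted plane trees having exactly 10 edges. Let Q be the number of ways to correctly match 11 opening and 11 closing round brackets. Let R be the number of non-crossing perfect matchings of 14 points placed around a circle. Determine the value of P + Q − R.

75153

A rooted plane tree with 10 edges has 11 nodes, and the count is C_10. So P = C_10 = 16796.
With 11 pairs the number of balanced bracket strings is the Catalan number C_11. So Q = C_11 = 58786.
Non-crossing perfect matchings of 2n points on a circle are counted by C_n; with 14 points, n = 7. So R = C_7 = 429.
P + Q − R = 16796 + 58786 − 429 = 75153.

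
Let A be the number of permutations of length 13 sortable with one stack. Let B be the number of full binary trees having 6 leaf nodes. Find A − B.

742858

Stack-sortable permutations are exactly the 231-avoiding ones, counted by C_n; here n = 13. So A = C_13 = 742900.
Full binary trees with 6 leaves have 6−1 = 5 internal nodes, so there are C_5 of them. So B = C_5 = 42.
A − B = 742900 − 42 = 742858.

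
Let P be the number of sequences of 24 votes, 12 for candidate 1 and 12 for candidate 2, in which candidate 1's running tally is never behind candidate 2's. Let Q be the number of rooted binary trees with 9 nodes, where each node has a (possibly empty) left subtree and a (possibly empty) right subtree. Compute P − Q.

203150

Reading a vote for the leader as '(' and for the other as ')' turns such a sequence into a balanced string of 12 pairs, so the count is C_12. So P = C_12 = 208012.
Binary trees (left/right distinguished) on n nodes are counted by C_n; here n = 9. So Q = C_9 = 4862.
P − Q = 208012 − 4862 = 203150.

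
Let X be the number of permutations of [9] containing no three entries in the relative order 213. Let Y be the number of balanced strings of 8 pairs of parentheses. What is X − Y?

3432

For any fixed pattern of length 3, the pattern-avoiding permutations of [9] number C_9. So X = C_9 = 4862.
With 8 pairs the number of balanced bracket strings is the Catalan number C_8. So Y = C_8 = 1430.
X − Y = 4862 − 1430 = 3432.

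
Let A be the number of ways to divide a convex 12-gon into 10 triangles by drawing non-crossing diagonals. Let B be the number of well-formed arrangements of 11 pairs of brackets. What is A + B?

A convex 12-gon is triangulated into 10 triangles, and the number of such triangulations is the Catalan number C_{12−2} = C_10. So A = C_10 = 16796.
A balanced arrangement of 11 bracket pairs is a Dyck word of semilength 11, so the count is C_11. So B = C_11 = 58786.
A + B = 16796 + 58786 = 75582.

75582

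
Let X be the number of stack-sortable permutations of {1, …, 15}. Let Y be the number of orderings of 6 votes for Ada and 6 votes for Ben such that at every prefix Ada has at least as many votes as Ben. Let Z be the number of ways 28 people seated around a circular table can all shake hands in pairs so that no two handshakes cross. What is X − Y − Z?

By Knuth's characterisation, the stack-sortable permutations of length 15 are the 231-avoiders, numbering C_15. So X = C_15 = 9694845.
Ballot sequences with n votes each where one side never trails are Dyck words, counted by C_n; here n = 6. So Y = C_6 = 132.
Non-crossing handshake pairings of 2n people are counted by C_n; 28 people gives n = 14. So Z = C_14 = 2674440.
X − Y − Z = 9694845 − 132 − 2674440 = 7020273.

7020273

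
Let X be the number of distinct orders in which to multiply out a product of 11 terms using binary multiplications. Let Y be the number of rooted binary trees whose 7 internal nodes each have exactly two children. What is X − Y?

Parenthesizations of m factors correspond to full binary trees with m leaves, counted by C_{m−1}; m = 11 gives C_10. So X = C_10 = 16796.
Full binary trees with n internal nodes are counted by C_n; here n = 7. So Y = C_7 = 429.
X − Y = 16796 − 429 = 16367.

16367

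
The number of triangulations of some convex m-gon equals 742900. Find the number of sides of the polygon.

15

Triangulations of a convex m-gon are counted by C_{m−2}. The Catalan number equal to 742900 is C_13.
So m − 2 = 13, giving m = 15 sides.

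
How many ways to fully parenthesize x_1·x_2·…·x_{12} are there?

58786

Bracketing 12 factors into binary products is counted by C_{12−1} = C_11.
C_11 = C(22,11)/12 = 705432/12 = 58786.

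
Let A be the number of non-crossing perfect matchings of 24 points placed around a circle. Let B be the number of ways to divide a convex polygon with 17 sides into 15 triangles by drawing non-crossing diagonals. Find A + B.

9902857

Pairing 24 circle points by 12 non-crossing chords gives C_12 matchings. So A = C_12 = 208012.
A convex 17-gon is triangulated into 15 triangles, and the number of such triangulations is the Catalan number C_{17−2} = C_15. So B = C_15 = 9694845.
A + B = 208012 + 9694845 = 9902857.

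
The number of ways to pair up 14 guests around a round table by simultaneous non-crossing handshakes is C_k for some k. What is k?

7

With 14 = 2·7 people, non-crossing handshake pairings are non-crossing perfect matchings on a circle, counted by C_7.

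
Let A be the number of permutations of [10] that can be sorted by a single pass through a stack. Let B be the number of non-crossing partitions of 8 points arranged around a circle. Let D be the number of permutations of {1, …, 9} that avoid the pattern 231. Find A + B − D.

By Knuth's characterisation, the stack-sortable permutations of length 10 are the 231-avoiders, numbering C_10. So A = C_10 = 16796.
Non-crossing partitions of an n-element set are counted by C_n; here n = 8. So B = C_8 = 1430.
Permutations of [n] avoiding any single length-3 pattern are counted by C_n; here n = 9. So D = C_9 = 4862.
A + B − D = 16796 + 1430 − 4862 = 13364.

13364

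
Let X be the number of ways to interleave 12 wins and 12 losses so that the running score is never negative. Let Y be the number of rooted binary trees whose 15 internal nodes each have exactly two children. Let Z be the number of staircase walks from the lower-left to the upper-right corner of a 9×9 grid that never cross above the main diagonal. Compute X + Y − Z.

Ballot sequences with n votes each where one side never trails are Dyck words, counted by C_n; here n = 12. So X = C_12 = 208012.
Full binary trees with n internal nodes are counted by C_n; here n = 15. So Y = C_15 = 9694845.
Monotone paths in an n×n grid that stay weakly below the diagonal are counted by C_n; here n = 9. So Z = C_9 = 4862.
X + Y − Z = 208012 + 9694845 − 4862 = 9897995.

9897995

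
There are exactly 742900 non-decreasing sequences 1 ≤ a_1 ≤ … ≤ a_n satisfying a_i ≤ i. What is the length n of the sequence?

Such sub-staircase sequences of length n are counted by C_n; 742900 = C_13.

13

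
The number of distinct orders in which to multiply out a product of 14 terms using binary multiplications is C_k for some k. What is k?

13

Parenthesizations of m factors correspond to full binary trees with m leaves, counted by C_{m−1}; m = 14 gives C_13.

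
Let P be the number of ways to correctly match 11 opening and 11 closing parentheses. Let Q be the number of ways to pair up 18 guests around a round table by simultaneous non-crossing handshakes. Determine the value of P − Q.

A balanced arrangement of 11 bracket pairs is a Dyck word of semilength 11, so the count is C_11. So P = C_11 = 58786.
Non-crossing handshake pairings of 2n people are counted by C_n; 18 people gives n = 9. So Q = C_9 = 4862.
P − Q = 58786 − 4862 = 53924.

53924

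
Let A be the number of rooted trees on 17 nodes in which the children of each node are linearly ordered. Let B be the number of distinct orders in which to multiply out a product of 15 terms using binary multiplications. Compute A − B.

32683230

A rooted plane tree on 17 nodes has 16 edges, and such trees are counted by C_16. So A = C_16 = 35357670.
Ways to associate a product of 15 factors correspond to binary trees on 15 leaves, so the count is C_14. So B = C_14 = 2674440.
A − B = 35357670 − 2674440 = 32683230.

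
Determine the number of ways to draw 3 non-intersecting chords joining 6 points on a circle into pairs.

Pairing 6 circle points by 3 non-crossing chords gives C_3 matchings.
C_3 = 5.

5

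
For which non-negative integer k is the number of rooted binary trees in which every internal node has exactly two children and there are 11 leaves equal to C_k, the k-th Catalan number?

Full binary trees with 11 leaves have 11−1 = 10 internal nodes, so there are C_10 of them.

10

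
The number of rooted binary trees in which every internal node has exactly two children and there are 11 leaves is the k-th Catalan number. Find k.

A full binary tree with L leaves has L−1 internal nodes and is counted by C_{L−1}; L = 11 gives C_10.

10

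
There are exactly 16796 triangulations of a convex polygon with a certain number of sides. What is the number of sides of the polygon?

12

Triangulations of a convex m-gon are counted by C_{m−2}. The Catalan number equal to 16796 is C_10.
So m − 2 = 10, giving m = 12 sides.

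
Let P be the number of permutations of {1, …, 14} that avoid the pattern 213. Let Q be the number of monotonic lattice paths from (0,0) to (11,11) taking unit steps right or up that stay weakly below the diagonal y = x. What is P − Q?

2615654

Permutations of [n] avoiding any single length-3 pattern are counted by C_n; here n = 14. So P = C_14 = 2674440.
Monotone paths in an n×n grid that stay weakly below the diagonal are counted by C_n; here n = 11. So Q = C_11 = 58786.
P − Q = 2674440 − 58786 = 2615654.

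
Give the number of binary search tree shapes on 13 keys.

Binary trees (left/right distinguished) on n nodes are counted by C_n; here n = 13.
C_13 = C_12 · 2(2·12+1)/(12+2) = 208012 · 50/14 = 742900.

742900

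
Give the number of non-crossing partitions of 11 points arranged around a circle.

Non-crossing partitions of an n-element set are counted by C_n; here n = 11.
C_11 = 58786.

58786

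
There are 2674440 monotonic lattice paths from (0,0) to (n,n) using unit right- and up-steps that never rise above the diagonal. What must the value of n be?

14

Such diagonal-avoiding paths in an n×n grid are counted by C_n. Since C_14 = 2674440, the index is 14.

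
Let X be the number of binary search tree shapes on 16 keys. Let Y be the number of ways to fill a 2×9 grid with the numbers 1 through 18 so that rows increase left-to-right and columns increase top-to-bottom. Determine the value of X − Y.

Rooted binary trees with 16 nodes (each child slot possibly empty) number C_16. So X = C_16 = 35357670.
Standard Young tableaux of shape 2×n are counted by C_n; here n = 9. So Y = C_9 = 4862.
X − Y = 35357670 − 4862 = 35352808.

35352808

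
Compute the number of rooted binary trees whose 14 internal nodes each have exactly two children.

The number of full binary trees on 14 internal nodes is the Catalan number C_14.
C_14 = C(28,14)/15 = 40116600/15 = 2674440.

2674440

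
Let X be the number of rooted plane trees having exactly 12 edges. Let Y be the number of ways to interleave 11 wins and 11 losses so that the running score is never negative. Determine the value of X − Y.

Rooted ordered trees with n edges are counted by C_n; here n = 12. So X = C_12 = 208012.
Ballot sequences with n votes each where one side never trails are Dyck words, counted by C_n; here n = 11. So Y = C_11 = 58786.
X − Y = 208012 − 58786 = 149226.

149226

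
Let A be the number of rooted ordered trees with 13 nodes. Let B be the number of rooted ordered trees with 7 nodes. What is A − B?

207880

Rooted ordered (plane) trees on m nodes have m−1 edges and are counted by C_{m−1}; m = 13 gives C_12. So A = C_12 = 208012.
Rooted ordered (plane) trees on m nodes have m−1 edges and are counted by C_{m−1}; m = 7 gives C_6. So B = C_6 = 132.
A − B = 208012 − 132 = 207880.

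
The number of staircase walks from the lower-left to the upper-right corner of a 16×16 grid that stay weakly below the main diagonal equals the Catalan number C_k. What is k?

Sub-diagonal monotone paths from (0,0) to (16,16) biject with Dyck paths of semilength 16, giving C_16.

16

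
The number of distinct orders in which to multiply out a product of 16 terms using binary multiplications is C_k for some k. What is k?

Bracketing 16 factors into binary products is counted by C_{16−1} = C_15.

15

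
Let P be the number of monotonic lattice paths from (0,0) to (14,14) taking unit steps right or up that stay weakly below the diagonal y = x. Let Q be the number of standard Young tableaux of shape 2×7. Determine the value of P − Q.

2674011

Monotone paths in an n×n grid that stay weakly below the diagonal are counted by C_n; here n = 14. So P = C_14 = 2674440.
By the hook-length formula (or a Dyck-path bijection), SYT of shape 2×7 number C_7. So Q = C_7 = 429.
P − Q = 2674440 − 429 = 2674011.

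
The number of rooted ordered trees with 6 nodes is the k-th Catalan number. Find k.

Rooted ordered (plane) trees on m nodes have m−1 edges and are counted by C_{m−1}; m = 6 gives C_5.

5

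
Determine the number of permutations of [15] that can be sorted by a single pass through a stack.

9694845

By Knuth's characterisation, the stack-sortable permutations of length 15 are the 231-avoiders, numbering C_15.
C_15 = C(30,15)/16 = 155117520/16 = 9694845.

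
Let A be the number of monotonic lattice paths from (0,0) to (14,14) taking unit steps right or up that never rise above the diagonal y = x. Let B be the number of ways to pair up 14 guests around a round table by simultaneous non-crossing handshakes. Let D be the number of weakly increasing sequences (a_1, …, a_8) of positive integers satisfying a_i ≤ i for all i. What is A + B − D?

2673439

Sub-diagonal monotone paths from (0,0) to (14,14) biject with Dyck paths of semilength 14, giving C_14. So A = C_14 = 2674440.
With 14 = 2·7 people, non-crossing handshake pairings are non-crossing perfect matchings on a circle, counted by C_7. So B = C_7 = 429.
Weakly increasing sequences with a_i ≤ i biject with Dyck paths of semilength 8, so there are C_8. So D = C_8 = 1430.
A + B − D = 2674440 + 429 − 1430 = 2673439.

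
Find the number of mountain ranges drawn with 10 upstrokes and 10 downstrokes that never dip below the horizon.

16796

A Dyck path with 10 up-steps and 10 down-steps has semilength 10, so there are C_10 of them.
C_10 = C(20,10)/11 = 184756/11 = 16796.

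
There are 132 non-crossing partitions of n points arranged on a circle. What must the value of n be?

Non-crossing partitions of [n] are counted by C_n; 132 = C_6.

6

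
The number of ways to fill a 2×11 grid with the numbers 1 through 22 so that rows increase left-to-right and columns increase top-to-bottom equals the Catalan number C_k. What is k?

Standard Young tableaux of shape 2×n are counted by C_n; here n = 11.

11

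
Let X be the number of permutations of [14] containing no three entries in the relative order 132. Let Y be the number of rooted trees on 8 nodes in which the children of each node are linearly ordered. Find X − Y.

Permutations of [n] avoiding any single length-3 pattern are counted by C_n; here n = 14. So X = C_14 = 2674440.
A rooted plane tree on 8 nodes has 7 edges, and such trees are counted by C_7. So Y = C_7 = 429.
X − Y = 2674440 − 429 = 2674011.

2674011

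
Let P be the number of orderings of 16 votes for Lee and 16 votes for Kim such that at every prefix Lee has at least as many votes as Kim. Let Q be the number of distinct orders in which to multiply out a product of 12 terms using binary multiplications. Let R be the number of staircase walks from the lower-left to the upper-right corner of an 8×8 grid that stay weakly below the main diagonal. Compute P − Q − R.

Ballot sequences with n votes each where one side never trails are Dyck words, counted by C_n; here n = 16. So P = C_16 = 35357670.
Bracketing 12 factors into binary products is counted by C_{12−1} = C_11. So Q = C_11 = 58786.
Monotone paths in an n×n grid that stay weakly below the diagonal are counted by C_n; here n = 8. So R = C_8 = 1430.
P − Q − R = 35357670 − 58786 − 1430 = 35297454.

35297454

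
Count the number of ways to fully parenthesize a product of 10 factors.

4862

Ways to associate a product of 10 factors correspond to binary trees on 10 leaves, so the count is C_9.
C_9 = C_8 · 2(2·8+1)/(8+2) = 1430 · 34/10 = 4862.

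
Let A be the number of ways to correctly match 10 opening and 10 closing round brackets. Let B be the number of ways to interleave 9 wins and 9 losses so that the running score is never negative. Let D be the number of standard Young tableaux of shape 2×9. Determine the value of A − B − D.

7072

A balanced arrangement of 10 bracket pairs is a Dyck word of semilength 10, so the count is C_10. So A = C_10 = 16796.
Ballot sequences with n votes each where one side never trails are Dyck words, counted by C_n; here n = 9. So B = C_9 = 4862.
Standard Young tableaux of shape 2×n are counted by C_n; here n = 9. So D = C_9 = 4862.
A − B − D = 16796 − 4862 − 4862 = 7072.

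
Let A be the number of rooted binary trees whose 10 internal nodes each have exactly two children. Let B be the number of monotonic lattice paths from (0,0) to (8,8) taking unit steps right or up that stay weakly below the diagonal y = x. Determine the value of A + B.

18226

The number of full binary trees on 10 internal nodes is the Catalan number C_10. So A = C_10 = 16796.
Monotone paths in an n×n grid that stay weakly below the diagonal are counted by C_n; here n = 8. So B = C_8 = 1430.
A + B = 16796 + 1430 = 18226.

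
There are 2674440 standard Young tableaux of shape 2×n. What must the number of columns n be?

Standard Young tableaux of shape 2×n are counted by C_n, and C_14 = 2674440.

14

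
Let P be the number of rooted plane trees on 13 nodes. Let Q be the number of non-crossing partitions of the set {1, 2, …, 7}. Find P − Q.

207583

Rooted ordered (plane) trees on m nodes have m−1 edges and are counted by C_{m−1}; m = 13 gives C_12. So P = C_12 = 208012.
The non-crossing partitions of [7] form a lattice of size C_7. So Q = C_7 = 429.
P − Q = 208012 − 429 = 207583.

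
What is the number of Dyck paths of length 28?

Dyck paths of semilength n (length 2n) are counted by C_n; here n = 14.
C_14 = C(28,14)/15 = 40116600/15 = 2674440.

2674440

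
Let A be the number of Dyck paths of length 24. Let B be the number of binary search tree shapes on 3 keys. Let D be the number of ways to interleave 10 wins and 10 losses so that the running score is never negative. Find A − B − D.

191211

A Dyck path with 12 up-steps and 12 down-steps has semilength 12, so there are C_12 of them. So A = C_12 = 208012.
There are C_n binary search tree shapes on n keys; with n = 3 that is C_3. So B = C_3 = 5.
Reading a vote for the leader as '(' and for the other as ')' turns such a sequence into a balanced string of 10 pairs, so the count is C_10. So D = C_10 = 16796.
A − B − D = 208012 − 5 − 16796 = 191211.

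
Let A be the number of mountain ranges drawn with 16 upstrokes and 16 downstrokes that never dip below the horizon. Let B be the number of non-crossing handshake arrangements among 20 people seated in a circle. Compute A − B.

A Dyck path with 16 up-steps and 16 down-steps has semilength 16, so there are C_16 of them. So A = C_16 = 35357670.
With 20 = 2·10 people, non-crossing handshake pairings are non-crossing perfect matchings on a circle, counted by C_10. So B = C_10 = 16796.
A − B = 35357670 − 16796 = 35340874.

35340874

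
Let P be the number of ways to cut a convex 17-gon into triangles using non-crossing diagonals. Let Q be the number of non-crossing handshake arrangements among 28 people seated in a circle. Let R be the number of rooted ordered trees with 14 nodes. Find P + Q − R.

11626385

The number of triangulations of a 17-gon is the Catalan number C_15 (index = sides − 2). So P = C_15 = 9694845.
With 28 = 2·14 people, non-crossing handshake pairings are non-crossing perfect matchings on a circle, counted by C_14. So Q = C_14 = 2674440.
A rooted plane tree on 14 nodes has 13 edges, and such trees are counted by C_13. So R = C_13 = 742900.
P + Q − R = 9694845 + 2674440 − 742900 = 11626385.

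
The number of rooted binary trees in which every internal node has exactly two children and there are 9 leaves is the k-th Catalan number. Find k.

Full binary trees with 9 leaves have 9−1 = 8 internal nodes, so there are C_8 of them.

8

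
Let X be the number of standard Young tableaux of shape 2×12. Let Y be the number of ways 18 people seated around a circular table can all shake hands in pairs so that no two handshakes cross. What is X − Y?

By the hook-length formula (or a Dyck-path bijection), SYT of shape 2×12 number C_12. So X = C_12 = 208012.
With 18 = 2·9 people, non-crossing handshake pairings are non-crossing perfect matchings on a circle, counted by C_9. So Y = C_9 = 4862.
X − Y = 208012 − 4862 = 203150.

203150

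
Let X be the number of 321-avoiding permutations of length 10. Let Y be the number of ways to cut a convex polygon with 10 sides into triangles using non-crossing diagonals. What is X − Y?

15366

Permutations of [n] avoiding any single length-3 pattern are counted by C_n; here n = 10. So X = C_10 = 16796.
A convex 10-gon is triangulated into 8 triangles, and the number of such triangulations is the Catalan number C_{10−2} = C_8. So Y = C_8 = 1430.
X − Y = 16796 − 1430 = 15366.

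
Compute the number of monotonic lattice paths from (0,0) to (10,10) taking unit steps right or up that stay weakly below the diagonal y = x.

16796

Monotone paths in an n×n grid that stay weakly below the diagonal are counted by C_n; here n = 10.
C_10 = C(20,10)/11 = 184756/11 = 16796.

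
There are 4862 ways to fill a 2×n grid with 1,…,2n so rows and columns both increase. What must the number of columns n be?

9

Standard Young tableaux of shape 2×n are counted by C_n. Since C_9 = 4862, the index is 9.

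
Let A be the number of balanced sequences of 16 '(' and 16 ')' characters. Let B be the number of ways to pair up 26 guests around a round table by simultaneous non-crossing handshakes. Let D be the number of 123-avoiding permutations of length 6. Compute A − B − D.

34614638

Balanced strings of n pairs of brackets are counted by C_n; here n = 16. So A = C_16 = 35357670.
Non-crossing handshake pairings of 2n people are counted by C_n; 26 people gives n = 13. So B = C_13 = 742900.
Permutations of [n] avoiding any single length-3 pattern are counted by C_n; here n = 6. So D = C_6 = 132.
A − B − D = 35357670 − 742900 − 132 = 34614638.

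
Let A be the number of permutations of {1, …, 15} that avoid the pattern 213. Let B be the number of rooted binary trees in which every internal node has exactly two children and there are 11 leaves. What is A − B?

Permutations of [n] avoiding any single length-3 pattern are counted by C_n; here n = 15. So A = C_15 = 9694845.
Full binary trees with 11 leaves have 11−1 = 10 internal nodes, so there are C_10 of them. So B = C_10 = 16796.
A − B = 9694845 − 16796 = 9678049.

9678049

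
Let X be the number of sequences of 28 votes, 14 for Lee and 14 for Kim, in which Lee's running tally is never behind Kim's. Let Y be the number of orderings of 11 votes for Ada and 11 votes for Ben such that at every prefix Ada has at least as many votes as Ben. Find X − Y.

2615654

Reading a vote for the leader as '(' and for the other as ')' turns such a sequence into a balanced string of 14 pairs, so the count is C_14. So X = C_14 = 2674440.
Reading a vote for the leader as '(' and for the other as ')' turns such a sequence into a balanced string of 11 pairs, so the count is C_11. So Y = C_11 = 58786.
X − Y = 2674440 − 58786 = 2615654.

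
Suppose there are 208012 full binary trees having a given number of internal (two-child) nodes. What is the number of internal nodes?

12

Full binary trees with n internal nodes are counted by C_n. Since C_12 = 208012, the index is 12.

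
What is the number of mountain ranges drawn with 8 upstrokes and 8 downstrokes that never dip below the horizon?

1430

A Dyck path with 8 up-steps and 8 down-steps has semilength 8, so there are C_8 of them.
C_8 = C_7 · 2(2·7+1)/(7+2) = 429 · 30/9 = 1430.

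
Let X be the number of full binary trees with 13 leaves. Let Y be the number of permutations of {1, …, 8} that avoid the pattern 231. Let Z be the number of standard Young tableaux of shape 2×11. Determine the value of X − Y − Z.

147796

A full binary tree with L leaves has L−1 internal nodes and is counted by C_{L−1}; L = 13 gives C_12. So X = C_12 = 208012.
Permutations of [n] avoiding any single length-3 pattern are counted by C_n; here n = 8. So Y = C_8 = 1430.
By the hook-length formula (or a Dyck-path bijection), SYT of shape 2×11 number C_11. So Z = C_11 = 58786.
X − Y − Z = 208012 − 1430 − 58786 = 147796.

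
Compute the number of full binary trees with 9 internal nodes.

The number of full binary trees on 9 internal nodes is the Catalan number C_9.
C_9 = C(18,9)/10 = 48620/10 = 4862.

4862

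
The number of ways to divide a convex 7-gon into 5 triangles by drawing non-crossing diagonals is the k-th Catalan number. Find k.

A convex 7-gon is triangulated into 5 triangles, and the number of such triangulations is the Catalan number C_{7−2} = C_5.

5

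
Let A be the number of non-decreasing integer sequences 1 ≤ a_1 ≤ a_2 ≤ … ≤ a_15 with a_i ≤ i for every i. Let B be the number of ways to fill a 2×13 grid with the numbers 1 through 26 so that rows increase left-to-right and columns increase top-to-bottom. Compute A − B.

8951945

Weakly increasing sequences with a_i ≤ i biject with Dyck paths of semilength 15, so there are C_15. So A = C_15 = 9694845.
By the hook-length formula (or a Dyck-path bijection), SYT of shape 2×13 number C_13. So B = C_13 = 742900.
A − B = 9694845 − 742900 = 8951945.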